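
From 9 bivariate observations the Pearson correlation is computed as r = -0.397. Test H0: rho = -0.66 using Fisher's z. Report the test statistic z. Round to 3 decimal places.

Fisher z: atanh(-0.397) = -0.420083, atanh(-0.66) = -0.792814
z = (z_r − z_0)·√(n−3) = (-0.420083 − (-0.792814))·√6 = 0.372731 · 2.449490 = 0.913

0.913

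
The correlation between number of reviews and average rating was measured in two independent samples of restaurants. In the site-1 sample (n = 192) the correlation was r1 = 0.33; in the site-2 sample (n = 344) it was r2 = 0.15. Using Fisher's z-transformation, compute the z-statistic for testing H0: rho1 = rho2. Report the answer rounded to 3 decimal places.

Fisher z-transforms: z1 = atanh(0.33) = 0.342828, z2 = atanh(0.15) = 0.151140; difference d = 0.191688
Var(d) = 1/189 + 1/341 = 0.0052910 + 0.0029326 = 0.0082236
z = d/√Var(d) = 0.191688 / √0.0082236 = 0.191688 / 0.090684 = 2.114

2.114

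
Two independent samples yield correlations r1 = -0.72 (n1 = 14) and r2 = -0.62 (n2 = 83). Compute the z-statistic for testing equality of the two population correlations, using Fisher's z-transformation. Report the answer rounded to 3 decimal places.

-0.568

z1 = atanh(-0.72) = -0.907645,  z2 = atanh(-0.62) = -0.725005
SE = √(1/(n1−3) + 1/(n2−3)) = √(1/11 + 1/80) = √(0.0909091 + 0.0125000) = √0.1034091 = 0.321573
z = (z1 − z2)/SE = (-0.907645 − (-0.725005)) / 0.321573 = -0.182640 / 0.321573 = -0.568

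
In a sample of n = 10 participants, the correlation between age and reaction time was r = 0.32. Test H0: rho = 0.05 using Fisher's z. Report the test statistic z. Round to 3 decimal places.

0.745

Fisher z: atanh(0.32) = 0.331647, atanh(0.05) = 0.050042
z = (z_r − z_0)·√(n−3) = (0.331647 − 0.050042)·√7 = 0.281605 · 2.645751 = 0.745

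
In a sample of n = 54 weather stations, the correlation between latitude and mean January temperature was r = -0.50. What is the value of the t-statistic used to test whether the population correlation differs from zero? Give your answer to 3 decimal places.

-4.163

1 − r² = 1 − 0.2500 = 0.7500;  √(1−r²) = 0.866025
√(n−2) = √52 = 7.211103
t = r·√(n−2)/√(1−r²) = -0.50 · 7.211103 / 0.866025 = -4.163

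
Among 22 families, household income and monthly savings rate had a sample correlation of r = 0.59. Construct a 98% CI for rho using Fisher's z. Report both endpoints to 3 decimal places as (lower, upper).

(0.143, 0.837)

z_r = atanh(0.59) = 0.677666;  SE = 1/√(n−3) = 1/√19 = 0.229416
z-limits: 0.677666 ± 2.326·0.229416 = 0.677666 ± 0.533622 = [0.144044, 1.211288]
ρ-limits: (tanh 0.144044, tanh 1.211288) = (0.143, 0.837)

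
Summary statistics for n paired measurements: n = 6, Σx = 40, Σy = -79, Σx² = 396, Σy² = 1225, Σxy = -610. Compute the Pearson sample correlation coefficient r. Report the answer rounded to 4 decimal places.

-0.5390

S_xy = nΣxy − ΣxΣy = 6·(-610) − 40·(-79) = -3660 − (-3160) = -500
S_xx = nΣx² − (Σx)² = 6·396 − 40² = 2376 − 1600 = 776
S_yy = nΣy² − (Σy)² = 6·1225 − (-79)² = 7350 − 6241 = 1109
r = S_xy / √(S_xx·S_yy) = -500 / √(776·1109) = -500 / √860584 = -500 / 927.6767 = -0.5390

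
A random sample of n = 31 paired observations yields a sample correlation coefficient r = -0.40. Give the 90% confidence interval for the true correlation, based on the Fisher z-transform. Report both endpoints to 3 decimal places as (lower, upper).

(-0.626, -0.112)

z_r = atanh(-0.40) = -0.423649;  SE = 1/√(n−3) = 1/√28 = 0.188982
z-limits: -0.423649 ± 1.645·0.188982 = -0.423649 ± 0.310875 = [-0.734524, -0.112774]
ρ-limits: (tanh -0.734524, tanh -0.112774) = (-0.626, -0.112)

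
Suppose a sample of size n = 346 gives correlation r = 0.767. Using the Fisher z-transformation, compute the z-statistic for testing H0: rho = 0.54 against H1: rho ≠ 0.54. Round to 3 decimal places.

z_r = atanh(0.767) = 1.013000,  z_0 = atanh(0.54) = 0.604156
SE = 1/√(n−3) = 1/√343 = 0.053995
z = (z_r − z_0)/SE = (1.013000 − 0.604156) / 0.053995 = 0.408844 / 0.053995 = 7.572

7.572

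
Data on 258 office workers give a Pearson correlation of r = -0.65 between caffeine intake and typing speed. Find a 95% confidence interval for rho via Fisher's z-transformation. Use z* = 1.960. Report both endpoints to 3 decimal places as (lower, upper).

(-0.715, -0.573)

Fisher z: z_r = atanh(r) = ½·ln((1+(-0.65))/(1−(-0.65))) = -0.775299
SE(z) = 1/√(n−3) = 1/√255 = 0.062622
95% ⇒ z* = 1.960; margin = 1.960·0.062622 = 0.122739
CI on z-scale: (-0.898038, -0.652560)
Back-transform: tanh(-0.898038) = -0.715341, tanh(-0.652560) = -0.573391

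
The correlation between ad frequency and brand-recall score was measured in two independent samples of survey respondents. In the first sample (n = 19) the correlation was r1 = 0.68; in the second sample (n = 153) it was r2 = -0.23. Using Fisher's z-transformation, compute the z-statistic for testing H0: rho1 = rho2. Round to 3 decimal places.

z1 = atanh(0.68) = 0.829114,  z2 = atanh(-0.23) = -0.234189
SE = √(1/(n1−3) + 1/(n2−3)) = √(1/16 + 1/150) = √(0.0625000 + 0.0066667) = √0.0691667 = 0.262996
z = (z1 − z2)/SE = (0.829114 − (-0.234189)) / 0.262996 = 1.063303 / 0.262996 = 4.043

4.043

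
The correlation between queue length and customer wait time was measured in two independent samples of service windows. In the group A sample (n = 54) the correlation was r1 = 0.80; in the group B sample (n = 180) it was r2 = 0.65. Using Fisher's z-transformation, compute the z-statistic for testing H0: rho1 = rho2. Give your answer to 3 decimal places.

2.034

z1 = atanh(0.80) = 1.098612,  z2 = atanh(0.65) = 0.775299
SE = √(1/(n1−3) + 1/(n2−3)) = √(1/51 + 1/177) = √(0.0196078 + 0.0056497) = √0.0252575 = 0.158926
z = (z1 − z2)/SE = (1.098612 − 0.775299) / 0.158926 = 0.323313 / 0.158926 = 2.034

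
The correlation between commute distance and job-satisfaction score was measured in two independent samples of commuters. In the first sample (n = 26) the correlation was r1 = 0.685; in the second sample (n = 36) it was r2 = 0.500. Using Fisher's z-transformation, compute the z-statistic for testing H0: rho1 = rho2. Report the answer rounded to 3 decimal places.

1.065

z1 = atanh(0.685) = 0.838474,  z2 = atanh(0.500) = 0.549306
SE = √(1/(n1−3) + 1/(n2−3)) = √(1/23 + 1/33) = √(0.0434783 + 0.0303030) = √0.0737813 = 0.271627
z = (z1 − z2)/SE = (0.838474 − 0.549306) / 0.271627 = 0.289168 / 0.271627 = 1.065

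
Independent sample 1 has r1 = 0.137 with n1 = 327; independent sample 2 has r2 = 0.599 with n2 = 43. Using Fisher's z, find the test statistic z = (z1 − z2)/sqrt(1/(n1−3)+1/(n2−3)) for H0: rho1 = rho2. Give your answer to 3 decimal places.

-3.304

Fisher z-transforms: z1 = atanh(0.137) = 0.137867, z2 = atanh(0.599) = 0.691586; difference d = -0.553719
Var(d) = 1/324 + 1/40 = 0.0030864 + 0.0250000 = 0.0280864
z = d/√Var(d) = -0.553719 / √0.0280864 = -0.553719 / 0.167590 = -3.304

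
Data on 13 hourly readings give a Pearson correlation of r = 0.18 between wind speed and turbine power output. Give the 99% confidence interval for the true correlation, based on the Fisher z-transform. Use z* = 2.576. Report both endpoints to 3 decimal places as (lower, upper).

Fisher z: z_r = atanh(r) = ½·ln((1+0.18)/(1−0.18)) = 0.181983
SE(z) = 1/√(n−3) = 1/√10 = 0.316228
99% ⇒ z* = 2.576; margin = 2.576·0.316228 = 0.814603
CI on z-scale: (-0.632620, 0.996586)
Back-transform: tanh(-0.632620) = -0.559854, tanh(0.996586) = 0.760157

(-0.560, 0.760)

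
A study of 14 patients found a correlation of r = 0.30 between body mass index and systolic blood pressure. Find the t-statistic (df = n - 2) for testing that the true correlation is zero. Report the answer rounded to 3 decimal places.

1.089

1 − r² = 1 − 0.0900 = 0.9100;  √(1−r²) = 0.953939
√(n−2) = √12 = 3.464102
t = r·√(n−2)/√(1−r²) = 0.30 · 3.464102 / 0.953939 = 1.089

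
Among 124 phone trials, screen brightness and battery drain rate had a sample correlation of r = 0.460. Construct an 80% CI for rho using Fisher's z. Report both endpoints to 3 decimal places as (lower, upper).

(0.363, 0.547)

z_r = atanh(0.460) = 0.497311;  SE = 1/√(n−3) = 1/√121 = 0.090909
z-limits: 0.497311 ± 1.282·0.090909 = 0.497311 ± 0.116545 = [0.380766, 0.613856]
ρ-limits: (tanh 0.380766, tanh 0.613856) = (0.363, 0.547)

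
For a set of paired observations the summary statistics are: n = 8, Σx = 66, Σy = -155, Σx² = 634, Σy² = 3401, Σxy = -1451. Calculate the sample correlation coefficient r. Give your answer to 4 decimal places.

-0.9128

S_xy = nΣxy − ΣxΣy = 8·(-1451) − 66·(-155) = -11608 − (-10230) = -1378
S_xx = nΣx² − (Σx)² = 8·634 − 66² = 5072 − 4356 = 716
S_yy = nΣy² − (Σy)² = 8·3401 − (-155)² = 27208 − 24025 = 3183
r = S_xy / √(S_xx·S_yy) = -1378 / √(716·3183) = -1378 / √2279028 = -1378 / 1509.6450 = -0.9128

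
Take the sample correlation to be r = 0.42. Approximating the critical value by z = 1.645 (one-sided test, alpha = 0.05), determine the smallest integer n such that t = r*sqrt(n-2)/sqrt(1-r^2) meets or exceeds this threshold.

Need r·√(n−2)/√(1−r²) ≥ 1.645
√(n−2) ≥ 1.645·√(1−0.1764) / 0.42 = 1.645·0.907524 / 0.42 = 3.5545
n−2 ≥ 12.6345  ⇒  n ≥ 14.6345
Smallest integer n = 15

15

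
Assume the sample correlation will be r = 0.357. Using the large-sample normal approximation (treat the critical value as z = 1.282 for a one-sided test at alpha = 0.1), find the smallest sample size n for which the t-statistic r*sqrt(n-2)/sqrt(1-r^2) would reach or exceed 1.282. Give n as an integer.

14

Need r·√(n−2)/√(1−r²) ≥ 1.282
√(n−2) ≥ 1.282·√(1−0.127449) / 0.357 = 1.282·0.934104 / 0.357 = 3.3544
n−2 ≥ 11.2520  ⇒  n ≥ 13.2520
Smallest integer n = 14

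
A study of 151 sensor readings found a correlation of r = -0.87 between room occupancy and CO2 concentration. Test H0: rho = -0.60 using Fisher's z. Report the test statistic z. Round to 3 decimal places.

z_r = atanh(-0.87) = -1.333080,  z_0 = atanh(-0.60) = -0.693147
SE = 1/√(n−3) = 1/√148 = 0.082199
z = (z_r − z_0)/SE = (-1.333080 − (-0.693147)) / 0.082199 = -0.639933 / 0.082199 = -7.785

-7.785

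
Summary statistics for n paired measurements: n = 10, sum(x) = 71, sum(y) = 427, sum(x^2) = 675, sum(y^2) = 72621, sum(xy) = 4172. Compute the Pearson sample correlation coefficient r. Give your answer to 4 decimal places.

0.3740

Numerator: nΣxy − (Σx)(Σy) = 10·4172 − (71)(427) = 11403
Denominator: √[(nΣx²−(Σx)²)(nΣy²−(Σy)²)]
  nΣx²−(Σx)² = 10·675 − 5041 = 1709;  nΣy²−(Σy)² = 10·72621 − 182329 = 543881
  √(1709·543881) = √929492629 = 30487.5816
r = 11403 / 30487.5816 = 0.3740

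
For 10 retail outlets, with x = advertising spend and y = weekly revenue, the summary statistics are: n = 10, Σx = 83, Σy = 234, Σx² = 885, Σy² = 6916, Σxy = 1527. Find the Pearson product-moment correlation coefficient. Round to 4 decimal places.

-0.7812

S_xy = nΣxy − ΣxΣy = 10·1527 − 83·234 = 15270 − 19422 = -4152
S_xx = nΣx² − (Σx)² = 10·885 − 83² = 8850 − 6889 = 1961
S_yy = nΣy² − (Σy)² = 10·6916 − 234² = 69160 − 54756 = 14404
r = S_xy / √(S_xx·S_yy) = -4152 / √(1961·14404) = -4152 / √28246244 = -4152 / 5314.7196 = -0.7812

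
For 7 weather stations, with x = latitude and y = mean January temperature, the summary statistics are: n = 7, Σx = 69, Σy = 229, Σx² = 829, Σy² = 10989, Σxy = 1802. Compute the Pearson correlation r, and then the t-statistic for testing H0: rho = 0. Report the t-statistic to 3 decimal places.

-1.819

Numerator: nΣxy − (Σx)(Σy) = 7·1802 − (69)(229) = -3187
Denominator: √[(nΣx²−(Σx)²)(nΣy²−(Σy)²)]
  nΣx²−(Σx)² = 7·829 − 4761 = 1042;  nΣy²−(Σy)² = 7·10989 − 52441 = 24482
  √(1042·24482) = √25510244 = 5050.7667
r = -3187 / 5050.7667 = -0.6310
t = r·√(n−2)/√(1−r²) = -0.6310·√5 / √(1−0.398161) = -1.410959 / 0.775783 = -1.819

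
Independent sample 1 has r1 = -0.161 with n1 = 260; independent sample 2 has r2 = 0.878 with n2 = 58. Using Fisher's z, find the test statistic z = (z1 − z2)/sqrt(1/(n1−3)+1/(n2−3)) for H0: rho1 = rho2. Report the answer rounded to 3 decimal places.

Fisher z-transforms: z1 = atanh(-0.161) = -0.162413, z2 = atanh(0.878) = 1.366971; difference d = -1.529384
Var(d) = 1/257 + 1/55 = 0.0038911 + 0.0181818 = 0.0220729
z = d/√Var(d) = -1.529384 / √0.0220729 = -1.529384 / 0.148570 = -10.294

-10.294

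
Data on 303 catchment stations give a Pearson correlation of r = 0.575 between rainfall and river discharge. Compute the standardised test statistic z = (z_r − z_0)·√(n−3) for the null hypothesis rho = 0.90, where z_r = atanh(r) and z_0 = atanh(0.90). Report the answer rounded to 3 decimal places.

-14.155

z_r = atanh(0.575) = 0.654961,  z_0 = atanh(0.90) = 1.472219
SE = 1/√(n−3) = 1/√300 = 0.057735
z = (z_r − z_0)/SE = (0.654961 − 1.472219) / 0.057735 = -0.817258 / 0.057735 = -14.155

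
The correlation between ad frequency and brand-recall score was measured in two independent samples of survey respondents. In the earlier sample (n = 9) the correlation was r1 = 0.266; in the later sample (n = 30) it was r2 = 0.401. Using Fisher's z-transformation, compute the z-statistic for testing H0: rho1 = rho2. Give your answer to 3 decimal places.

Fisher z-transforms: z1 = atanh(0.266) = 0.272554, z2 = atanh(0.401) = 0.424840; difference d = -0.152286
Var(d) = 1/6 + 1/27 = 0.1666667 + 0.0370370 = 0.2037037
z = d/√Var(d) = -0.152286 / √0.2037037 = -0.152286 / 0.451335 = -0.337

-0.337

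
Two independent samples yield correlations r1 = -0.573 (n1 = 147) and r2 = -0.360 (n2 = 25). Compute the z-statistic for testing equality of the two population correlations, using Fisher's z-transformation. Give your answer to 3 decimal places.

-1.202

Fisher z-transforms: z1 = atanh(-0.573) = -0.651978, z2 = atanh(-0.360) = -0.376886; difference d = -0.275092
Var(d) = 1/144 + 1/22 = 0.0069444 + 0.0454545 = 0.0523989
z = d/√Var(d) = -0.275092 / √0.0523989 = -0.275092 / 0.228908 = -1.202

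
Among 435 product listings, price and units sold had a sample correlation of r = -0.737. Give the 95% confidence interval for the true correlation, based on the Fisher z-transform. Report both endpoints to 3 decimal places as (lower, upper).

Fisher z: z_r = atanh(r) = ½·ln((1+(-0.737))/(1−(-0.737))) = -0.943880
SE(z) = 1/√(n−3) = 1/√432 = 0.048113
95% ⇒ z* = 1.960; margin = 1.960·0.048113 = 0.094301
CI on z-scale: (-1.038181, -0.849579)
Back-transform: tanh(-1.038181) = -0.777169, tanh(-0.849579) = -0.690849

(-0.777, -0.691)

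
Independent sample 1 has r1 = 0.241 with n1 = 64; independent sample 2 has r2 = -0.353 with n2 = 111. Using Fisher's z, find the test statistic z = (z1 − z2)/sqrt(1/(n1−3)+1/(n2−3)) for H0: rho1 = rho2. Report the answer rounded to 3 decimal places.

Fisher z-transforms: z1 = atanh(0.241) = 0.245836, z2 = atanh(-0.353) = -0.368867; difference d = 0.614703
Var(d) = 1/61 + 1/108 = 0.0163934 + 0.0092593 = 0.0256527
z = d/√Var(d) = 0.614703 / √0.0256527 = 0.614703 / 0.160165 = 3.838

3.838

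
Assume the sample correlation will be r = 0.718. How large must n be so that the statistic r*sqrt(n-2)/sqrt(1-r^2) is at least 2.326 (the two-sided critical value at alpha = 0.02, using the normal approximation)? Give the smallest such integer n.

8

Need r·√(n−2)/√(1−r²) ≥ 2.326
√(n−2) ≥ 2.326·√(1−0.515524) / 0.718 = 2.326·0.696043 / 0.718 = 2.2549
n−2 ≥ 5.0846  ⇒  n ≥ 7.0846
Smallest integer n = 8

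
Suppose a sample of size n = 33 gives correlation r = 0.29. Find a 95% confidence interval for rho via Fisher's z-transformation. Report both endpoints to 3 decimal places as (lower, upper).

(-0.059, 0.576)

Fisher z: z_r = atanh(r) = ½·ln((1+0.29)/(1−0.29)) = 0.298566
SE(z) = 1/√(n−3) = 1/√30 = 0.182574
95% ⇒ z* = 1.960; margin = 1.960·0.182574 = 0.357845
CI on z-scale: (-0.059279, 0.656411)
Back-transform: tanh(-0.059279) = -0.059210, tanh(0.656411) = 0.575970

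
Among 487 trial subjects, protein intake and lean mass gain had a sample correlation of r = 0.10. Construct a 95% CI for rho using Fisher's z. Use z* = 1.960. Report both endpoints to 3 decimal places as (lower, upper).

Fisher z: z_r = atanh(r) = ½·ln((1+0.10)/(1−0.10)) = 0.100335
SE(z) = 1/√(n−3) = 1/√484 = 0.045455
95% ⇒ z* = 1.960; margin = 1.960·0.045455 = 0.089092
CI on z-scale: (0.011243, 0.189427)
Back-transform: tanh(0.011243) = 0.011243, tanh(0.189427) = 0.187193

(0.011, 0.187)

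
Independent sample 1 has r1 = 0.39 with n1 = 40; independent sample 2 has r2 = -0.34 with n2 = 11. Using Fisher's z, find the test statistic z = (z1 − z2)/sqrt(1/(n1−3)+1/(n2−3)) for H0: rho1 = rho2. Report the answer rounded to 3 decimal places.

1.964

z1 = atanh(0.39) = 0.411800,  z2 = atanh(-0.34) = -0.354093
SE = √(1/(n1−3) + 1/(n2−3)) = √(1/37 + 1/8) = √(0.0270270 + 0.1250000) = √0.1520270 = 0.389906
z = (z1 − z2)/SE = (0.411800 − (-0.354093)) / 0.389906 = 0.765893 / 0.389906 = 1.964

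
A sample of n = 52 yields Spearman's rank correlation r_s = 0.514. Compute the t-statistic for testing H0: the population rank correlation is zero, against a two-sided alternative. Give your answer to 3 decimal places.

4.237

t = r_s·√(n−2) / √(1−r_s²) with r_s = 0.514, n = 52
  = 0.514·√50 / √(1 − 0.264196)
  = 0.514·7.071068 / 0.857790
  = 3.634529 / 0.857790 = 4.237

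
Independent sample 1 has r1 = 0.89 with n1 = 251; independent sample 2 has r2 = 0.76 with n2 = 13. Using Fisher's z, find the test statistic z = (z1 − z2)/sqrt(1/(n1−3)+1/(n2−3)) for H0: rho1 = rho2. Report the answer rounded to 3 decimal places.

z1 = atanh(0.89) = 1.421926,  z2 = atanh(0.76) = 0.996215
SE = √(1/(n1−3) + 1/(n2−3)) = √(1/248 + 1/10) = √(0.0040323 + 0.1000000) = √0.1040323 = 0.322540
z = (z1 − z2)/SE = (1.421926 − 0.996215) / 0.322540 = 0.425711 / 0.322540 = 1.320

1.320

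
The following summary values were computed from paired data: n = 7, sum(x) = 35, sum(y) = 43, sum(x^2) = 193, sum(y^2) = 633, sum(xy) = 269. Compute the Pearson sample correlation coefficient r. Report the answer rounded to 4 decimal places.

0.6627

Numerator: nΣxy − (Σx)(Σy) = 7·269 − (35)(43) = 378
Denominator: √[(nΣx²−(Σx)²)(nΣy²−(Σy)²)]
  nΣx²−(Σx)² = 7·193 − 1225 = 126;  nΣy²−(Σy)² = 7·633 − 1849 = 2582
  √(126·2582) = √325332 = 570.3788
r = 378 / 570.3788 = 0.6627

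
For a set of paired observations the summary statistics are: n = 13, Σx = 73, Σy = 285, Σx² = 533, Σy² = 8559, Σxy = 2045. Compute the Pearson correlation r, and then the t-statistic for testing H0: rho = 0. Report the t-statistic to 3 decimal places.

5.007

Numerator: nΣxy − (Σx)(Σy) = 13·2045 − (73)(285) = 5780
Denominator: √[(nΣx²−(Σx)²)(nΣy²−(Σy)²)]
  nΣx²−(Σx)² = 13·533 − 5329 = 1600;  nΣy²−(Σy)² = 13·8559 − 81225 = 30042
  √(1600·30042) = √48067200 = 6933.0513
r = 5780 / 6933.0513 = 0.8337
t = r·√(n−2)/√(1−r²) = 0.8337·√11 / √(1−0.695056) = 2.765070 / 0.552217 = 5.007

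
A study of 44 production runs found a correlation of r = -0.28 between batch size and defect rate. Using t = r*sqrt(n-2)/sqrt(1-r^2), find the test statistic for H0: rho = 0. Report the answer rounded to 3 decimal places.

1 − r² = 1 − 0.0784 = 0.9216;  √(1−r²) = 0.960000
√(n−2) = √42 = 6.480741
t = r·√(n−2)/√(1−r²) = -0.28 · 6.480741 / 0.960000 = -1.890

-1.890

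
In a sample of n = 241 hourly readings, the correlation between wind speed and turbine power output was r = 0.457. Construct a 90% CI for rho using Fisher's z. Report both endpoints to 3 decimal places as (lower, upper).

(0.369, 0.537)

z_r = atanh(0.457) = 0.493513;  SE = 1/√(n−3) = 1/√238 = 0.064820
z-limits: 0.493513 ± 1.645·0.064820 = 0.493513 ± 0.106629 = [0.386884, 0.600142]
ρ-limits: (tanh 0.386884, tanh 0.600142) = (0.369, 0.537)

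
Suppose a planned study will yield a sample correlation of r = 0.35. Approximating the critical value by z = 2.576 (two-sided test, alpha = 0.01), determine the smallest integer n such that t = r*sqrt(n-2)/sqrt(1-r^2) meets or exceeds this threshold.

50

Need r·√(n−2)/√(1−r²) ≥ 2.576
√(n−2) ≥ 2.576·√(1−0.1225) / 0.35 = 2.576·0.936750 / 0.35 = 6.8945
n−2 ≥ 47.5341  ⇒  n ≥ 49.5341
Smallest integer n = 50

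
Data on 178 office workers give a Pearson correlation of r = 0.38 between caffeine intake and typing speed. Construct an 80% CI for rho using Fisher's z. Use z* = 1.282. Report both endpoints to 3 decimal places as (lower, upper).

(0.294, 0.460)

z_r = atanh(0.38) = 0.400060;  SE = 1/√(n−3) = 1/√175 = 0.075593
z-limits: 0.400060 ± 1.282·0.075593 = 0.400060 ± 0.096910 = [0.303150, 0.496970]
ρ-limits: (tanh 0.303150, tanh 0.496970) = (0.294, 0.460)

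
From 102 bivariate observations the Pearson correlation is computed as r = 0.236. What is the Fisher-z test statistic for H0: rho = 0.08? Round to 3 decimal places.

1.596

Fisher z: atanh(0.236) = 0.240534, atanh(0.08) = 0.080171
z = (z_r − z_0)·√(n−3) = (0.240534 − 0.080171)·√99 = 0.160363 · 9.949874 = 1.596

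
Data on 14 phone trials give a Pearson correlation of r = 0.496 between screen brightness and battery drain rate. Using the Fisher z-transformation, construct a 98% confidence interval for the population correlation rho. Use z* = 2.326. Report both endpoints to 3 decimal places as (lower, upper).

(-0.156, 0.847)

z_r = atanh(0.496) = 0.543987;  SE = 1/√(n−3) = 1/√11 = 0.301511
z-limits: 0.543987 ± 2.326·0.301511 = 0.543987 ± 0.701315 = [-0.157328, 1.245302]
ρ-limits: (tanh -0.157328, tanh 1.245302) = (-0.156, 0.847)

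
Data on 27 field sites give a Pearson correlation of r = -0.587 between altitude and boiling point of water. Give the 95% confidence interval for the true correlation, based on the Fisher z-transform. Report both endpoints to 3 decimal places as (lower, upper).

(-0.791, -0.266)

z_r = atanh(-0.587) = -0.673077;  SE = 1/√(n−3) = 1/√24 = 0.204124
z-limits: -0.673077 ± 1.960·0.204124 = -0.673077 ± 0.400083 = [-1.073160, -0.272994]
ρ-limits: (tanh -1.073160, tanh -0.272994) = (-0.791, -0.266)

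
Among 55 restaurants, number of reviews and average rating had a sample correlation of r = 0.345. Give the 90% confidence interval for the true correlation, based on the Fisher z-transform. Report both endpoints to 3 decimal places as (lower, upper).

(0.131, 0.528)

Fisher z: z_r = atanh(r) = ½·ln((1+0.345)/(1−0.345)) = 0.359757
SE(z) = 1/√(n−3) = 1/√52 = 0.138675
90% ⇒ z* = 1.645; margin = 1.645·0.138675 = 0.228120
CI on z-scale: (0.131637, 0.587877)
Back-transform: tanh(0.131637) = 0.130882, tanh(0.587877) = 0.528367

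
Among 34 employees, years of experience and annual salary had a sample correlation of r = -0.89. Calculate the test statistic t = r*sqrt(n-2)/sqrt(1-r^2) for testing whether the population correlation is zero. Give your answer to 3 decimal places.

1 − r² = 1 − 0.7921 = 0.2079;  √(1−r²) = 0.455961
√(n−2) = √32 = 5.656854
t = r·√(n−2)/√(1−r²) = -0.89 · 5.656854 / 0.455961 = -11.042

-11.042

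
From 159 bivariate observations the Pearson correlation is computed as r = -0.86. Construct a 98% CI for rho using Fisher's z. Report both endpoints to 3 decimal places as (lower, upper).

(-0.901, -0.803)

z_r = atanh(-0.86) = -1.293345;  SE = 1/√(n−3) = 1/√156 = 0.080064
z-limits: -1.293345 ± 2.326·0.080064 = -1.293345 ± 0.186229 = [-1.479574, -1.107116]
ρ-limits: (tanh -1.479574, tanh -1.107116) = (-0.901, -0.803)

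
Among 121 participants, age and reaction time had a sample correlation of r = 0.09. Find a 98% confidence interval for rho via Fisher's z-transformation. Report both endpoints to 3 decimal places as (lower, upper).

(-0.123, 0.295)

z_r = atanh(0.09) = 0.090244;  SE = 1/√(n−3) = 1/√118 = 0.092057
z-limits: 0.090244 ± 2.326·0.092057 = 0.090244 ± 0.214125 = [-0.123881, 0.304369]
ρ-limits: (tanh -0.123881, tanh 0.304369) = (-0.123, 0.295)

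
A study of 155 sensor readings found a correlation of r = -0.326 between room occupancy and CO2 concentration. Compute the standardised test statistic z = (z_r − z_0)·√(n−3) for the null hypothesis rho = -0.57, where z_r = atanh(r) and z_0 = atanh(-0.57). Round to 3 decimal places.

z_r = atanh(-0.326) = -0.338346,  z_0 = atanh(-0.57) = -0.647523
SE = 1/√(n−3) = 1/√152 = 0.081111
z = (z_r − z_0)/SE = (-0.338346 − (-0.647523)) / 0.081111 = 0.309177 / 0.081111 = 3.812

3.812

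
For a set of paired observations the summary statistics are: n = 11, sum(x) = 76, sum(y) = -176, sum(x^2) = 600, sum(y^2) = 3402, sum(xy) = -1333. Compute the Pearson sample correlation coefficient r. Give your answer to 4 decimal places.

-0.5584

Numerator: nΣxy − (Σx)(Σy) = 11·(-1333) − (76)(-176) = -1287
Denominator: √[(nΣx²−(Σx)²)(nΣy²−(Σy)²)]
  nΣx²−(Σx)² = 11·600 − 5776 = 824;  nΣy²−(Σy)² = 11·3402 − 30976 = 6446
  √(824·6446) = √5311504 = 2304.6700
r = -1287 / 2304.6700 = -0.5584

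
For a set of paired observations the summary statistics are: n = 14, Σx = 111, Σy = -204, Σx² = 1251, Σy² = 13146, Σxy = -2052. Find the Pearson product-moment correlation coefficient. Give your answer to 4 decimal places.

-0.2237

S_xy = nΣxy − ΣxΣy = 14·(-2052) − 111·(-204) = -28728 − (-22644) = -6084
S_xx = nΣx² − (Σx)² = 14·1251 − 111² = 17514 − 12321 = 5193
S_yy = nΣy² − (Σy)² = 14·13146 − (-204)² = 184044 − 41616 = 142428
r = S_xy / √(S_xx·S_yy) = -6084 / √(5193·142428) = -6084 / √739628604 = -6084 / 27196.1138 = -0.2237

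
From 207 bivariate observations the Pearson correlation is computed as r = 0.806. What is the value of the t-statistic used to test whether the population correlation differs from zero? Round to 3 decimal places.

19.496

1 − r² = 1 − 0.649636 = 0.350364;  √(1−r²) = 0.591916
√(n−2) = √205 = 14.317821
t = r·√(n−2)/√(1−r²) = 0.806 · 14.317821 / 0.591916 = 19.496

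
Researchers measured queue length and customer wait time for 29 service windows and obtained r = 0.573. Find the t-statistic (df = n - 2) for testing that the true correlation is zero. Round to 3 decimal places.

1 − r² = 1 − 0.328329 = 0.671671;  √(1−r²) = 0.819555
√(n−2) = √27 = 5.196152
t = r·√(n−2)/√(1−r²) = 0.573 · 5.196152 / 0.819555 = 3.633

3.633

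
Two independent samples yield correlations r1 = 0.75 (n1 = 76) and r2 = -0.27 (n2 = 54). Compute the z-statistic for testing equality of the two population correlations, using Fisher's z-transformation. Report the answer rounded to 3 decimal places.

6.848

z1 = atanh(0.75) = 0.972955,  z2 = atanh(-0.27) = -0.276864
SE = √(1/(n1−3) + 1/(n2−3)) = √(1/73 + 1/51) = √(0.0136986 + 0.0196078) = √0.0333064 = 0.182500
z = (z1 − z2)/SE = (0.972955 − (-0.276864)) / 0.182500 = 1.249819 / 0.182500 = 6.848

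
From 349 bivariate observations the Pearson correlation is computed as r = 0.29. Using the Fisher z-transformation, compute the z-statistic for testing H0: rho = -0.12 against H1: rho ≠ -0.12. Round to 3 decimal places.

Fisher z: atanh(0.29) = 0.298566, atanh(-0.12) = -0.120581
z = (z_r − z_0)·√(n−3) = (0.298566 − (-0.120581))·√346 = 0.419147 · 18.601075 = 7.797

7.797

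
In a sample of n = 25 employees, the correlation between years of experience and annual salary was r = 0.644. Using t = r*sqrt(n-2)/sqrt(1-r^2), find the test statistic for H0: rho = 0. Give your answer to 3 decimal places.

4.037

t = r·√(n−2) / √(1−r²) with r = 0.644, n = 25
  = 0.644·√23 / √(1 − 0.414736)
  = 0.644·4.795832 / 0.765025
  = 3.088516 / 0.765025 = 4.037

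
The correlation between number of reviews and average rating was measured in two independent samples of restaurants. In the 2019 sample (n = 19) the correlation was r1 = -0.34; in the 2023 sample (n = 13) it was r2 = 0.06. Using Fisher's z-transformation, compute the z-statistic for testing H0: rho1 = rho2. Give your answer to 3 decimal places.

Fisher z-transforms: z1 = atanh(-0.34) = -0.354093, z2 = atanh(0.06) = 0.060072; difference d = -0.414165
Var(d) = 1/16 + 1/10 = 0.0625000 + 0.1000000 = 0.1625000
z = d/√Var(d) = -0.414165 / √0.1625000 = -0.414165 / 0.403113 = -1.027

-1.027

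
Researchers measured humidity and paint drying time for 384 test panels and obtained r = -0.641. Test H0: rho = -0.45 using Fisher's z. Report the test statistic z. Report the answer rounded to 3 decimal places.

-5.371

Fisher z: atanh(-0.641) = -0.759869, atanh(-0.45) = -0.484700
z = (z_r − z_0)·√(n−3) = (-0.759869 − (-0.484700))·√381 = -0.275169 · 19.519221 = -5.371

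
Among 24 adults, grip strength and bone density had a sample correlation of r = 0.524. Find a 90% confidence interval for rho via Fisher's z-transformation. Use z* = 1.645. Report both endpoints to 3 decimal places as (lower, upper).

(0.219, 0.736)

Fisher z: z_r = atanh(r) = ½·ln((1+0.524)/(1−0.524)) = 0.581838
SE(z) = 1/√(n−3) = 1/√21 = 0.218218
90% ⇒ z* = 1.645; margin = 1.645·0.218218 = 0.358969
CI on z-scale: (0.222869, 0.940807)
Back-transform: tanh(0.222869) = 0.219251, tanh(0.940807) = 0.735593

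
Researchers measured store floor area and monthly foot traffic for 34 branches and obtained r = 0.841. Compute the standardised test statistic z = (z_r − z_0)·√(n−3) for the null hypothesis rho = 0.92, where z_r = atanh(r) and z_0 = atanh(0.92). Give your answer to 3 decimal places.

z_r = atanh(0.841) = 1.224580,  z_0 = atanh(0.92) = 1.589027
SE = 1/√(n−3) = 1/√31 = 0.179605
z = (z_r − z_0)/SE = (1.224580 − 1.589027) / 0.179605 = -0.364447 / 0.179605 = -2.029

-2.029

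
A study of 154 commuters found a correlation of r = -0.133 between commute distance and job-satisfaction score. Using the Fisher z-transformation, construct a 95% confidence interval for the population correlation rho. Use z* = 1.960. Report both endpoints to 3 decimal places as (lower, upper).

(-0.285, 0.026)

Fisher z: z_r = atanh(r) = ½·ln((1+(-0.133))/(1−(-0.133))) = -0.133793
SE(z) = 1/√(n−3) = 1/√151 = 0.081379
95% ⇒ z* = 1.960; margin = 1.960·0.081379 = 0.159503
CI on z-scale: (-0.293296, 0.025710)
Back-transform: tanh(-0.293296) = -0.285166, tanh(0.025710) = 0.025704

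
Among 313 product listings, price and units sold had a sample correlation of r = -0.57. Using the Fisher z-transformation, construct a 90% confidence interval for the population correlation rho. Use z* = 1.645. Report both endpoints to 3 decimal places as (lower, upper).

z_r = atanh(-0.57) = -0.647523;  SE = 1/√(n−3) = 1/√310 = 0.056796
z-limits: -0.647523 ± 1.645·0.056796 = -0.647523 ± 0.093429 = [-0.740952, -0.554094]
ρ-limits: (tanh -0.740952, tanh -0.554094) = (-0.630, -0.504)

(-0.630, -0.504)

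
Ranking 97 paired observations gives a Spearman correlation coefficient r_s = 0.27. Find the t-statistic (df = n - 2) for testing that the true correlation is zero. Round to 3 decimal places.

2.733

t = r_s·√(n−2) / √(1−r_s²) with r_s = 0.27, n = 97
  = 0.27·√95 / √(1 − 0.0729)
  = 0.27·9.746794 / 0.962860
  = 2.631634 / 0.962860 = 2.733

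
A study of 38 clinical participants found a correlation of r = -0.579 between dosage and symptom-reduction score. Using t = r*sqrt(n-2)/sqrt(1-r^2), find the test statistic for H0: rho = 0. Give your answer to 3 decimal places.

t = r·√(n−2) / √(1−r²) with r = -0.579, n = 38
  = -0.579·√36 / √(1 − 0.335241)
  = -0.579·6.000000 / 0.815328
  = -3.474000 / 0.815328 = -4.261

-4.261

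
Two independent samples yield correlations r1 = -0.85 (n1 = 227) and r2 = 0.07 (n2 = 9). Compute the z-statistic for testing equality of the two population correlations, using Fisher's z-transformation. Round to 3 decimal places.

Fisher z-transforms: z1 = atanh(-0.85) = -1.256153, z2 = atanh(0.07) = 0.070115; difference d = -1.326268
Var(d) = 1/224 + 1/6 = 0.0044643 + 0.1666667 = 0.1711310
z = d/√Var(d) = -1.326268 / √0.1711310 = -1.326268 / 0.413680 = -3.206

-3.206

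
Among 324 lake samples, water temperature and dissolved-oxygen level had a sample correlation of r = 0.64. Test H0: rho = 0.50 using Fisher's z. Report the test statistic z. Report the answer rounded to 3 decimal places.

3.742

Fisher z: atanh(0.64) = 0.758174, atanh(0.50) = 0.549306
z = (z_r − z_0)·√(n−3) = (0.758174 − 0.549306)·√321 = 0.208868 · 17.916473 = 3.742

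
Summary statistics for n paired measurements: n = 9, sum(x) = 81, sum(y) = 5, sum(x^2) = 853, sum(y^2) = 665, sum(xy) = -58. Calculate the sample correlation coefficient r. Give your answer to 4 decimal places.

-0.3594

S_xy = nΣxy − ΣxΣy = 9·(-58) − 81·5 = -522 − 405 = -927
S_xx = nΣx² − (Σx)² = 9·853 − 81² = 7677 − 6561 = 1116
S_yy = nΣy² − (Σy)² = 9·665 − 5² = 5985 − 25 = 5960
r = S_xy / √(S_xx·S_yy) = -927 / √(1116·5960) = -927 / √6651360 = -927 / 2579.0231 = -0.3594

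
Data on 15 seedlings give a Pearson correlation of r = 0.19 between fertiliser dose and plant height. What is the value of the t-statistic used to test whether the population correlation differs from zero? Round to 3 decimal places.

0.698

1 − r² = 1 − 0.0361 = 0.9639;  √(1−r²) = 0.981784
√(n−2) = √13 = 3.605551
t = r·√(n−2)/√(1−r²) = 0.19 · 3.605551 / 0.981784 = 0.698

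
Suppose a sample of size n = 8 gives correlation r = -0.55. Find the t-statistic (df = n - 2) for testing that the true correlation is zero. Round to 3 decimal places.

-1.613

t = r·√(n−2) / √(1−r²) with r = -0.55, n = 8
  = -0.55·√6 / √(1 − 0.3025)
  = -0.55·2.449490 / 0.835165
  = -1.347220 / 0.835165 = -1.613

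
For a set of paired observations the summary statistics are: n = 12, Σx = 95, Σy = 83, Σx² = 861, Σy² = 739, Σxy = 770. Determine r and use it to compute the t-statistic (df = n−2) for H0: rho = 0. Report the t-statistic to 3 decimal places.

Numerator: nΣxy − (Σx)(Σy) = 12·770 − (95)(83) = 1355
Denominator: √[(nΣx²−(Σx)²)(nΣy²−(Σy)²)]
  nΣx²−(Σx)² = 12·861 − 9025 = 1307;  nΣy²−(Σy)² = 12·739 − 6889 = 1979
  √(1307·1979) = √2586553 = 1608.2764
r = 1355 / 1608.2764 = 0.8425
t = r·√(n−2)/√(1−r²) = 0.8425·√10 / √(1−0.709806) = 2.664219 / 0.538697 = 4.946

4.946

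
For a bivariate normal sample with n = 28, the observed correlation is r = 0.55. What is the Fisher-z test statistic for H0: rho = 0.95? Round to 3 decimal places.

-6.067

Fisher z: atanh(0.55) = 0.618381, atanh(0.95) = 1.831781
z = (z_r − z_0)·√(n−3) = (0.618381 − 1.831781)·√25 = -1.213400 · 5.000000 = -6.067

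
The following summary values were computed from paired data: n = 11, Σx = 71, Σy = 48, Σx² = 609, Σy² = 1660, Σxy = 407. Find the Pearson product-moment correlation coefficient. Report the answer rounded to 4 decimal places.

S_xy = nΣxy − ΣxΣy = 11·407 − 71·48 = 4477 − 3408 = 1069
S_xx = nΣx² − (Σx)² = 11·609 − 71² = 6699 − 5041 = 1658
S_yy = nΣy² − (Σy)² = 11·1660 − 48² = 18260 − 2304 = 15956
r = S_xy / √(S_xx·S_yy) = 1069 / √(1658·15956) = 1069 / √26455048 = 1069 / 5143.4471 = 0.2078

0.2078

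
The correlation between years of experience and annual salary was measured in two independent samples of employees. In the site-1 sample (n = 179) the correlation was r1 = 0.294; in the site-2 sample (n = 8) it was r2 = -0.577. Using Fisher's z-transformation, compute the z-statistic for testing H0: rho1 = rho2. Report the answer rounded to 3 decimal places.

z1 = atanh(0.294) = 0.302939,  z2 = atanh(-0.577) = -0.657954
SE = √(1/(n1−3) + 1/(n2−3)) = √(1/176 + 1/5) = √(0.0056818 + 0.2000000) = √0.2056818 = 0.453522
z = (z1 − z2)/SE = (0.302939 − (-0.657954)) / 0.453522 = 0.960893 / 0.453522 = 2.119

2.119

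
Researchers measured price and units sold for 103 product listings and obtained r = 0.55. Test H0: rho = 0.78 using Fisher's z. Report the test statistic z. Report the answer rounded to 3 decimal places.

Fisher z: atanh(0.55) = 0.618381, atanh(0.78) = 1.045371
z = (z_r − z_0)·√(n−3) = (0.618381 − 1.045371)·√100 = -0.426990 · 10.000000 = -4.270

-4.270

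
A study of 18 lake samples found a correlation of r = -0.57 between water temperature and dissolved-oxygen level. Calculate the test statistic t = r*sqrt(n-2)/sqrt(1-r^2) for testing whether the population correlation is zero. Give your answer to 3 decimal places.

1 − r² = 1 − 0.3249 = 0.6751;  √(1−r²) = 0.821645
√(n−2) = √16 = 4.000000
t = r·√(n−2)/√(1−r²) = -0.57 · 4.000000 / 0.821645 = -2.775

-2.775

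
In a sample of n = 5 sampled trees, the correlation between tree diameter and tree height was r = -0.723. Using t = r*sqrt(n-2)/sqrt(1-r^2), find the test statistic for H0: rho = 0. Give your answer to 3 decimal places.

t = r·√(n−2) / √(1−r²) with r = -0.723, n = 5
  = -0.723·√3 / √(1 − 0.522729)
  = -0.723·1.732051 / 0.690848
  = -1.252273 / 0.690848 = -1.813

-1.813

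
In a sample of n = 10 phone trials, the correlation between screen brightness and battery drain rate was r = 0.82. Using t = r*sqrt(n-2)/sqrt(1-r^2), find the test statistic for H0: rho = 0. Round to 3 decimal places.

4.052

t = r·√(n−2) / √(1−r²) with r = 0.82, n = 10
  = 0.82·√8 / √(1 − 0.6724)
  = 0.82·2.828427 / 0.572364
  = 2.319310 / 0.572364 = 4.052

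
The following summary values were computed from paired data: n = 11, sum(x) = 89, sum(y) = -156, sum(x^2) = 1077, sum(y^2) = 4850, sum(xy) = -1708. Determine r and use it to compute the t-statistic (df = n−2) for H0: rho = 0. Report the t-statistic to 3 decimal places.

-1.552

Numerator: nΣxy − (Σx)(Σy) = 11·(-1708) − (89)(-156) = -4904
Denominator: √[(nΣx²−(Σx)²)(nΣy²−(Σy)²)]
  nΣx²−(Σx)² = 11·1077 − 7921 = 3926;  nΣy²−(Σy)² = 11·4850 − 24336 = 29014
  √(3926·29014) = √113908964 = 10672.8142
r = -4904 / 10672.8142 = -0.4595
t = r·√(n−2)/√(1−r²) = -0.4595·√9 / √(1−0.211140) = -1.378500 / 0.888178 = -1.552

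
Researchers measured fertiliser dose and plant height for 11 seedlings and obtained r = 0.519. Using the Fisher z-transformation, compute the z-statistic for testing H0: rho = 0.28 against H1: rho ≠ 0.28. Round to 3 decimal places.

Fisher z: atanh(0.519) = 0.574970, atanh(0.28) = 0.287682
z = (z_r − z_0)·√(n−3) = (0.574970 − 0.287682)·√8 = 0.287288 · 2.828427 = 0.813

0.813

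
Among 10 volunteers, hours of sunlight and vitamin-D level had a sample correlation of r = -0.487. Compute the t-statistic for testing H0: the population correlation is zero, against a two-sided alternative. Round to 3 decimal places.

1 − r² = 1 − 0.237169 = 0.762831;  √(1−r²) = 0.873402
√(n−2) = √8 = 2.828427
t = r·√(n−2)/√(1−r²) = -0.487 · 2.828427 / 0.873402 = -1.577

-1.577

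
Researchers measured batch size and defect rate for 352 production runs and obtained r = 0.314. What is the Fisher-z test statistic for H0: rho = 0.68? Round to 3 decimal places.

-9.418

Fisher z: atanh(0.314) = 0.324977, atanh(0.68) = 0.829114
z = (z_r − z_0)·√(n−3) = (0.324977 − 0.829114)·√349 = -0.504137 · 18.681542 = -9.418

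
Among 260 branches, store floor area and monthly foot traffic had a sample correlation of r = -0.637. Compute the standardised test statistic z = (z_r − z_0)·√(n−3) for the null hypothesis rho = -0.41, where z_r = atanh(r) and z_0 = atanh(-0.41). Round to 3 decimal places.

-5.090

z_r = atanh(-0.637) = -0.753109,  z_0 = atanh(-0.41) = -0.435611
SE = 1/√(n−3) = 1/√257 = 0.062378
z = (z_r − z_0)/SE = (-0.753109 − (-0.435611)) / 0.062378 = -0.317498 / 0.062378 = -5.090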